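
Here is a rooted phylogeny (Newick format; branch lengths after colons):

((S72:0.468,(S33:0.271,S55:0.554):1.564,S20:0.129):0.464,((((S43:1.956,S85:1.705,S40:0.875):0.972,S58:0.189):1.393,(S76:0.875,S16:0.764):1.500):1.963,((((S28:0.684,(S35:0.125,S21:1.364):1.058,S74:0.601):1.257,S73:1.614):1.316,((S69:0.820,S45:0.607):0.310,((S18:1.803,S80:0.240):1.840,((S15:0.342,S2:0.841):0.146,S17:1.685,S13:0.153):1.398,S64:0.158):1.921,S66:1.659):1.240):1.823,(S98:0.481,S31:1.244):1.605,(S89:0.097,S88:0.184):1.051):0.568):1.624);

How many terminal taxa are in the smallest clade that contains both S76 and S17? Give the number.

25

The MRCA of S76 and S17 is the node subtending ((((S43,S85,S40),S58),(S76,S16)),((((S28,(S35,S21),S74),S73),((S69,S45),((S18,S80),((S15,S2),S17,S13),S64),S66)),(S98,S31),(S89,S88))).
That clade contains 25 terminal taxa: S13, S15, S16, S17, S18, S2, S21, S28, S31, S35, S40, S43, S45, S58, S64, S66, S69, S73, S74, S76, S80, S85, S88, S89, S98.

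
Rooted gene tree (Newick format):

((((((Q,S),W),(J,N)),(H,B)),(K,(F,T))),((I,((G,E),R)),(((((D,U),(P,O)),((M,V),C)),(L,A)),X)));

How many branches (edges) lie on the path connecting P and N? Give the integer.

12

The MRCA of P and N is the root of the tree.
From P up to that node: 7 branches. From N up to the same node: 5 branches. Total: 7 + 5 = 12.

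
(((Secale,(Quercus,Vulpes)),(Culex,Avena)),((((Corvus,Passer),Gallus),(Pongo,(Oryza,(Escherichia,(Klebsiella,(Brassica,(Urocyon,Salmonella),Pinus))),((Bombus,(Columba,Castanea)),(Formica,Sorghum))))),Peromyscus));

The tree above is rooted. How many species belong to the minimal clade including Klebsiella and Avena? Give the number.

22

The MRCA of Klebsiella and Avena is the root, so the clade is the entire tree.
That clade contains 22 terminal taxa: Avena, Bombus, Brassica, Castanea, Columba, Corvus, Culex, Escherichia, Formica, Gallus, Klebsiella, Oryza, Passer, Peromyscus, Pinus, Pongo, Quercus, Salmonella, Secale, Sorghum, Urocyon, Vulpes.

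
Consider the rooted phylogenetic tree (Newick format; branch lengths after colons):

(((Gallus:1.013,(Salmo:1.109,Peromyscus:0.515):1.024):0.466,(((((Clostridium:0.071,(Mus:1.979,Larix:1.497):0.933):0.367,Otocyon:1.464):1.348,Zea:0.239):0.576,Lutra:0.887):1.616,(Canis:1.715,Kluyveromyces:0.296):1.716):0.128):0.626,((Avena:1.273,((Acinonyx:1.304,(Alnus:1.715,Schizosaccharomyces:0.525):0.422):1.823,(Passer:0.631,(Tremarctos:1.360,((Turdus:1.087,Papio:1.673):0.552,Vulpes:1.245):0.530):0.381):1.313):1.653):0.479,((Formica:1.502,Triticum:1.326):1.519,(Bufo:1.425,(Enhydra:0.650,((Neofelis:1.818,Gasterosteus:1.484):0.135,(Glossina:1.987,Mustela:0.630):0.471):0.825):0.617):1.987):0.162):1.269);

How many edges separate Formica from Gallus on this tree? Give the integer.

The MRCA of Formica and Gallus is the root of the tree.
From Formica up to that node: 4 branches. From Gallus up to the same node: 3 branches. Total: 4 + 3 = 7.

7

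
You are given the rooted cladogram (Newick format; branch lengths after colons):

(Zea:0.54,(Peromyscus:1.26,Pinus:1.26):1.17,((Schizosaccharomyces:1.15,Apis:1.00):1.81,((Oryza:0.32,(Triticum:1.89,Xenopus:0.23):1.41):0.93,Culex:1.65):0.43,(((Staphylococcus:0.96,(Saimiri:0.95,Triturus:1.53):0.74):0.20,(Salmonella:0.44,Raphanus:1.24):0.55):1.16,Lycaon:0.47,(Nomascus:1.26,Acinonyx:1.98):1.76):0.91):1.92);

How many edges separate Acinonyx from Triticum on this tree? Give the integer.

The MRCA of Acinonyx and Triticum is the node subtending ((Schizosaccharomyces,Apis),((Oryza,(Triticum,Xenopus)),Culex),(((Staphylococcus,(Saimiri,Triturus)),(Salmonella,Raphanus)),Lycaon,(Nomascus,Acinonyx))).
From Acinonyx up to that node: 3 branches. From Triticum up to the same node: 4 branches. Total: 3 + 4 = 7.

7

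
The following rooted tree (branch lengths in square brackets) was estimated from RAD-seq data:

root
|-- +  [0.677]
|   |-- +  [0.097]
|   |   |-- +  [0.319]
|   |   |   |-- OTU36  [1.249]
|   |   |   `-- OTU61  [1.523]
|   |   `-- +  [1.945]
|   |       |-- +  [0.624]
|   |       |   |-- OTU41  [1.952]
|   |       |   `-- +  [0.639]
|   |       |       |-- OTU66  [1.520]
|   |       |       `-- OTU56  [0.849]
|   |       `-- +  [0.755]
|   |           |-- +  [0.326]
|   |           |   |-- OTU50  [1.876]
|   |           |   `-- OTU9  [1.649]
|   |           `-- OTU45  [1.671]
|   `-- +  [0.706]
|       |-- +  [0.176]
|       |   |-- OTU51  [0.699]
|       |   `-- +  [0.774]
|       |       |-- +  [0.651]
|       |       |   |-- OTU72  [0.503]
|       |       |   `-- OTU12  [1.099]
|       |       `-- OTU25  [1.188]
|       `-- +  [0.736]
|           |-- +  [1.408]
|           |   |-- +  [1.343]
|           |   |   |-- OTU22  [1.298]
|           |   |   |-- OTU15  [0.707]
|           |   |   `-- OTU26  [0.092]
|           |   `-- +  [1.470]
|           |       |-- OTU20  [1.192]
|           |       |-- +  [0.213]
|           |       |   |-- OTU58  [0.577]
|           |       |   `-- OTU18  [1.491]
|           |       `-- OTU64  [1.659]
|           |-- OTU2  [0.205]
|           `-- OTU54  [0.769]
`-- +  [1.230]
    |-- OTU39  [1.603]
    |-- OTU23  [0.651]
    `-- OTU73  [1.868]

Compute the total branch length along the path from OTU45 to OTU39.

7.978

The path runs OTU45 → … → MRCA → … → OTU39; the MRCA is the root of the tree.
Branch lengths along that path: 1.671 + 0.755 + 1.945 + 0.097 + 0.677 + 1.230 + 1.603 = 7.978.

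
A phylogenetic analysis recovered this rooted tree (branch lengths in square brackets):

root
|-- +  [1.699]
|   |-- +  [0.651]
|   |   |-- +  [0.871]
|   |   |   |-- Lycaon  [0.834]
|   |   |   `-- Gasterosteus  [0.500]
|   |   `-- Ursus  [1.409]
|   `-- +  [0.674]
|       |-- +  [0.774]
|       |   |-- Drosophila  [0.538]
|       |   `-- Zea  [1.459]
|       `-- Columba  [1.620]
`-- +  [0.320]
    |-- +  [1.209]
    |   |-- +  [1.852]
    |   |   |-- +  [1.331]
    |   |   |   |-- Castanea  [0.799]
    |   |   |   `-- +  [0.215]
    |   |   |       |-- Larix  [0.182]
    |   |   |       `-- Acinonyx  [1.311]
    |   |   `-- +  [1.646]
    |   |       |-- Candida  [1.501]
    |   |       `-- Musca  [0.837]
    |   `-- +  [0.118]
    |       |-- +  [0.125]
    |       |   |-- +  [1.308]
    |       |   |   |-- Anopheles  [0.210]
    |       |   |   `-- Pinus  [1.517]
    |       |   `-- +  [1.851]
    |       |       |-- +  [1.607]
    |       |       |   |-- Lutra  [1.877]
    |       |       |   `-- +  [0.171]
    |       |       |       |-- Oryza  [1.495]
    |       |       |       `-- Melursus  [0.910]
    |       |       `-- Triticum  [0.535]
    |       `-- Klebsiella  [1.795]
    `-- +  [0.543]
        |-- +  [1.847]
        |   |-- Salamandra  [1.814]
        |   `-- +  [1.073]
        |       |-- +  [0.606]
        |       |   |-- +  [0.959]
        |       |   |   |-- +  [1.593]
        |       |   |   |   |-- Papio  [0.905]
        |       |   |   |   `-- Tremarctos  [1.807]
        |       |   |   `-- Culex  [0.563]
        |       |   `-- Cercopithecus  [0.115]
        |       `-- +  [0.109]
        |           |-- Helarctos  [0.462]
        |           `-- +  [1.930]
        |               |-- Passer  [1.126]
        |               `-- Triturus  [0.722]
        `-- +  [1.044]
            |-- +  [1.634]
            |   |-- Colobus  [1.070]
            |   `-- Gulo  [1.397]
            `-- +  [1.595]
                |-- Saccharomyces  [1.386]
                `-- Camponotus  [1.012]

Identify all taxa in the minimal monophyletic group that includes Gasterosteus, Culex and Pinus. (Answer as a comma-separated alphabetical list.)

Acinonyx, Anopheles, Camponotus, Candida, Castanea, Cercopithecus, Colobus, Columba, Culex, Drosophila, Gasterosteus, Gulo, Helarctos, Klebsiella, Larix, Lutra, Lycaon, Melursus, Musca, Oryza, Papio, Passer, Pinus, Saccharomyces, Salamandra, Tremarctos, Triticum, Triturus, Ursus, Zea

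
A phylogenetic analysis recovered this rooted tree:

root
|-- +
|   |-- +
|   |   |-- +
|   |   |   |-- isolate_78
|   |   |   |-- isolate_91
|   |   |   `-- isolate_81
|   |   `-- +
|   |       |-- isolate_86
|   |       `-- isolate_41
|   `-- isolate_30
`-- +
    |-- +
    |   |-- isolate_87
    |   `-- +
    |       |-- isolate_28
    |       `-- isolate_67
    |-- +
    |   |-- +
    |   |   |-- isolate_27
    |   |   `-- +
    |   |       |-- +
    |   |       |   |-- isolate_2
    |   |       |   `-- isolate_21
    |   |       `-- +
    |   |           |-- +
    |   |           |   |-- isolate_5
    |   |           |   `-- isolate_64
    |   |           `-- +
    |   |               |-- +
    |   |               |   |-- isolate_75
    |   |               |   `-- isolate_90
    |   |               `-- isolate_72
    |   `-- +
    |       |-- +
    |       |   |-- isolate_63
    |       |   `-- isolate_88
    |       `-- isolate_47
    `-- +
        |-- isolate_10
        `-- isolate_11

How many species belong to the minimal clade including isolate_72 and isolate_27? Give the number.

The MRCA of isolate_72 and isolate_27 is the node subtending (isolate_27,((isolate_2,isolate_21),((isolate_5,isolate_64),((isolate_75,isolate_90),isolate_72)))).
That clade contains 8 terminal taxa: isolate_2, isolate_21, isolate_27, isolate_5, isolate_64, isolate_72, isolate_75, isolate_90.

8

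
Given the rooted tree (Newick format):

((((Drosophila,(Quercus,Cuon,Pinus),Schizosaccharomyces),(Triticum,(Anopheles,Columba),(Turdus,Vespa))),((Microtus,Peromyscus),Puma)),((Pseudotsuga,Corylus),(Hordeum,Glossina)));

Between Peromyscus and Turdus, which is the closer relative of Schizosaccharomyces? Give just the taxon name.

Turdus

The MRCA of Schizosaccharomyces and Turdus subtends ((Drosophila,(Quercus,Cuon,Pinus),Schizosaccharomyces),(Triticum,(Anopheles,Columba),(Turdus,Vespa))) (10 taxa).
The MRCA of Schizosaccharomyces and Peromyscus subtends (((Drosophila,(Quercus,Cuon,Pinus),Schizosaccharomyces),(Triticum,(Anopheles,Columba),(Turdus,Vespa))),((Microtus,Peromyscus),Puma)) (13 taxa).
The first is nested inside the second, so Schizosaccharomyces shares a more recent common ancestor with Turdus.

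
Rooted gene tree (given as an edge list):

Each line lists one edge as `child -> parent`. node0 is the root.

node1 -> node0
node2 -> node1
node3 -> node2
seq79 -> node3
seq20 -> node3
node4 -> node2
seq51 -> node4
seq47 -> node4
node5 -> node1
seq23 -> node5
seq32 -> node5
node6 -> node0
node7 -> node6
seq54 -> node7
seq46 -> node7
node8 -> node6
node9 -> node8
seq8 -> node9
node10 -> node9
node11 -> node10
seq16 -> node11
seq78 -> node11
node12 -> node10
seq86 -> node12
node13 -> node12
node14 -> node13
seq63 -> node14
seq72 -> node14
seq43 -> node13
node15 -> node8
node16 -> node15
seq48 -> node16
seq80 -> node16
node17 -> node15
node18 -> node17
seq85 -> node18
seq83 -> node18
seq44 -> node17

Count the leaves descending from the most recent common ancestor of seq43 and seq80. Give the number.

12

The MRCA of seq43 and seq80 is the node subtending ((seq8,((seq16,seq78),(seq86,((seq63,seq72),seq43)))),((seq48,seq80),((seq85,seq83),seq44))).
That clade contains 12 terminal taxa: seq16, seq43, seq44, seq48, seq63, seq72, seq78, seq8, seq80, seq83, seq85, seq86.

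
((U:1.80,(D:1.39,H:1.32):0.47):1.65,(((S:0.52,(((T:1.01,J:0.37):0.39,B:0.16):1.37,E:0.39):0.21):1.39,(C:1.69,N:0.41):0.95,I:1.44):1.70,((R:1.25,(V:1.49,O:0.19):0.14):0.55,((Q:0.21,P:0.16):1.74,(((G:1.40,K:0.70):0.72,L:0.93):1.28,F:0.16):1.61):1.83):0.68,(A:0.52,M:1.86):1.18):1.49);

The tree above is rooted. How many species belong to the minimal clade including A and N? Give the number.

19

The MRCA of A and N is the node subtending (((S,(((T,J),B),E)),(C,N),I),((R,(V,O)),((Q,P),(((G,K),L),F))),(A,M)).
That clade contains 19 terminal taxa: A, B, C, E, F, G, I, J, K, L, M, N, O, P, Q, R, S, T, V.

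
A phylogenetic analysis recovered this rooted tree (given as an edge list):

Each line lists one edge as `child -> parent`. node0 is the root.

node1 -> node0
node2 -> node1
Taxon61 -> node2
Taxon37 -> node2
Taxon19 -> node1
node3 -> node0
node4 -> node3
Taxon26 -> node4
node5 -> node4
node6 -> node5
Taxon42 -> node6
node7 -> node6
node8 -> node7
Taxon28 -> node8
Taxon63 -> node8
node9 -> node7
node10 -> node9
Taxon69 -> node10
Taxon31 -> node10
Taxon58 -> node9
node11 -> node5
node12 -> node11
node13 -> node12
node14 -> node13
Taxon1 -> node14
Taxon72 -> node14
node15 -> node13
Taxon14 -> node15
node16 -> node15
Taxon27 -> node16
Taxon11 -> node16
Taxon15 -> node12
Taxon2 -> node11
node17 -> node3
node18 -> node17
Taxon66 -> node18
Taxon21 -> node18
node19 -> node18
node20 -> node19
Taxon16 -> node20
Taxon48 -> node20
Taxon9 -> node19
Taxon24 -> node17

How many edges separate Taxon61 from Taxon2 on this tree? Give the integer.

8

The MRCA of Taxon61 and Taxon2 is the root of the tree.
From Taxon61 up to that node: 3 branches. From Taxon2 up to the same node: 5 branches. Total: 3 + 5 = 8.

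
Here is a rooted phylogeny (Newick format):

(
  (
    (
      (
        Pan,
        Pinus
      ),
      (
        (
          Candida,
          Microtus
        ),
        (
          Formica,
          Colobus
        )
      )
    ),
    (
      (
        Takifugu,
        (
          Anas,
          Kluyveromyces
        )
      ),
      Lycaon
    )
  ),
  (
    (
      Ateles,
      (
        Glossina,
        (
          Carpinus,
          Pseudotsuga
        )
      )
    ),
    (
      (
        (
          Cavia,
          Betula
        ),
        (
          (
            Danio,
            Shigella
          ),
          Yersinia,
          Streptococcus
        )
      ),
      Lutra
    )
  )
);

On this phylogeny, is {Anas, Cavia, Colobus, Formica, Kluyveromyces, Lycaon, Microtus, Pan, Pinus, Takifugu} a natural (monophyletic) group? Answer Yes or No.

No

The MRCA of the listed taxa is the root, so the smallest clade containing them is the whole tree.
That clade also contains Ateles, Betula, Candida, Carpinus, Danio, Glossina, Lutra, Pseudotsuga, Shigella, Streptococcus, Yersinia, which are not in the proposed group, so the group is not monophyletic.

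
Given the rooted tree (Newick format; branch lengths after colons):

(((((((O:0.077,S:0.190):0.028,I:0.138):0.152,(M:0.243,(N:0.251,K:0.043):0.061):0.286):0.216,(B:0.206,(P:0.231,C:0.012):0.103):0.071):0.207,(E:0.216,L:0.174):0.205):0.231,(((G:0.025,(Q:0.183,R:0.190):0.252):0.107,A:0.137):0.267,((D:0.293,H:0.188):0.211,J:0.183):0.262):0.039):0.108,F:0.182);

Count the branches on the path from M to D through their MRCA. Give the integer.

The MRCA of M and D is the node subtending ((((((O,S),I),(M,(N,K))),(B,(P,C))),(E,L)),(((G,(Q,R)),A),((D,H),J))).
From M up to that node: 5 branches. From D up to the same node: 4 branches. Total: 5 + 4 = 9.

9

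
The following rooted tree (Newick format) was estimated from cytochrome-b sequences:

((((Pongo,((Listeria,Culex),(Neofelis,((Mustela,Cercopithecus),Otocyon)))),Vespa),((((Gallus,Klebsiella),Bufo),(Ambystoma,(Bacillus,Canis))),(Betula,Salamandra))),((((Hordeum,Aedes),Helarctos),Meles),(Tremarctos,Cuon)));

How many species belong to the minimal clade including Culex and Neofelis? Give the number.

6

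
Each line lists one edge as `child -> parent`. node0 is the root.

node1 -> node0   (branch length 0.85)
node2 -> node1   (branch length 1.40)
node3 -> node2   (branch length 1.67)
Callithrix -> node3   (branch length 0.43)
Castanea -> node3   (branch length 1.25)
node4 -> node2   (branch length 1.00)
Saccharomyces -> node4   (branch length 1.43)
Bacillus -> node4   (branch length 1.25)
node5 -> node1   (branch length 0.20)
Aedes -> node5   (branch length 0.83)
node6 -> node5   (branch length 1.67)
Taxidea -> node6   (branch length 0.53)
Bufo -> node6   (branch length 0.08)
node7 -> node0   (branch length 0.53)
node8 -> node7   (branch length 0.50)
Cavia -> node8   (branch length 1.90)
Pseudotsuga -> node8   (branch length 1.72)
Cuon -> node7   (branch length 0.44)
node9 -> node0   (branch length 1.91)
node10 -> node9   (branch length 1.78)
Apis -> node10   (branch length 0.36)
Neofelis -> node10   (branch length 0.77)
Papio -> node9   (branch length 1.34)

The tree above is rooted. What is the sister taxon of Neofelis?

Neofelis attaches to the tree at the node subtending (Apis,Neofelis).
The other lineage descending from that same node — the sister group — is the single tip Apis.

Apis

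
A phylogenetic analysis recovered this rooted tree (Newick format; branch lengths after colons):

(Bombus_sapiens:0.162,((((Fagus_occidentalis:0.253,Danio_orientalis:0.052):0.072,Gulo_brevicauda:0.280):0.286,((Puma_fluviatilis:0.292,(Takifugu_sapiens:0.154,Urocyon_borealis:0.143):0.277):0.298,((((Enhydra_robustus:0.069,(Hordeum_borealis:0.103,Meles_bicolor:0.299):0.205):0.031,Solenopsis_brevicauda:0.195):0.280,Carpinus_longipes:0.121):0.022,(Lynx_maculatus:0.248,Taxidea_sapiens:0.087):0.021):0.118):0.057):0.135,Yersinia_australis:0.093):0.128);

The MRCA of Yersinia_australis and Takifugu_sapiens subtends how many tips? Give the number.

The MRCA of Yersinia_australis and Takifugu_sapiens is the node subtending ((((Fagus_occidentalis,Danio_orientalis),Gulo_brevicauda),((Puma_fluviatilis,(Takifugu_sapiens,Urocyon_borealis)),((((Enhydra_robustus,(Hordeum_borealis,Meles_bicolor)),Solenopsis_brevicauda),Carpinus_longipes),(Lynx_maculatus,Taxidea_sapiens)))),Yersinia_australis).
That clade contains 14 terminal taxa: Carpinus_longipes, Danio_orientalis, Enhydra_robustus, Fagus_occidentalis, Gulo_brevicauda, Hordeum_borealis, Lynx_maculatus, Meles_bicolor, Puma_fluviatilis, Solenopsis_brevicauda, Takifugu_sapiens, Taxidea_sapiens, Urocyon_borealis, Yersinia_australis.

14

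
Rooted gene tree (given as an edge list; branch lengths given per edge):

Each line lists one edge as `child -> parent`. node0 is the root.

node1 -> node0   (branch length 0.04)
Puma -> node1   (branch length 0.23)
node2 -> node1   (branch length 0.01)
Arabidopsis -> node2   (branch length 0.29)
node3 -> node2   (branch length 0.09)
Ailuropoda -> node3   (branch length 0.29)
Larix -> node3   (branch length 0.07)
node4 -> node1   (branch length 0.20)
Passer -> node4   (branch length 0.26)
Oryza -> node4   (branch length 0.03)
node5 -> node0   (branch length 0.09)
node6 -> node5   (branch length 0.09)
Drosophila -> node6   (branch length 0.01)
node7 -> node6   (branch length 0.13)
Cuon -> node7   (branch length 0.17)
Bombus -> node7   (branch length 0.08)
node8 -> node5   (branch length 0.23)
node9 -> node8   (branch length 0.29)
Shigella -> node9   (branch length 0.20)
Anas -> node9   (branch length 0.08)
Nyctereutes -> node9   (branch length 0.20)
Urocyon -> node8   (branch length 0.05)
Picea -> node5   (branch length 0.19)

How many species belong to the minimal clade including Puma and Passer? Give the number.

The MRCA of Puma and Passer is the node subtending (Puma,(Arabidopsis,(Ailuropoda,Larix)),(Passer,Oryza)).
That clade contains 6 terminal taxa: Ailuropoda, Arabidopsis, Larix, Oryza, Passer, Puma.

6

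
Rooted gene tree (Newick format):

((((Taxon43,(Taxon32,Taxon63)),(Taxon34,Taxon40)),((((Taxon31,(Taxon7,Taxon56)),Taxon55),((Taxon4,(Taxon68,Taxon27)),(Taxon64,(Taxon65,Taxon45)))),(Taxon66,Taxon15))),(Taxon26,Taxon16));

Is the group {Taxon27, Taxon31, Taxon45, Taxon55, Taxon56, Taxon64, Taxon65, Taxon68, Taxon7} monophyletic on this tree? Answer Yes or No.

The MRCA of the listed taxa subtends (((Taxon31,(Taxon7,Taxon56)),Taxon55),((Taxon4,(Taxon68,Taxon27)),(Taxon64,(Taxon65,Taxon45)))).
That clade also contains Taxon4, which is not in the proposed group, so the group is not monophyletic.

No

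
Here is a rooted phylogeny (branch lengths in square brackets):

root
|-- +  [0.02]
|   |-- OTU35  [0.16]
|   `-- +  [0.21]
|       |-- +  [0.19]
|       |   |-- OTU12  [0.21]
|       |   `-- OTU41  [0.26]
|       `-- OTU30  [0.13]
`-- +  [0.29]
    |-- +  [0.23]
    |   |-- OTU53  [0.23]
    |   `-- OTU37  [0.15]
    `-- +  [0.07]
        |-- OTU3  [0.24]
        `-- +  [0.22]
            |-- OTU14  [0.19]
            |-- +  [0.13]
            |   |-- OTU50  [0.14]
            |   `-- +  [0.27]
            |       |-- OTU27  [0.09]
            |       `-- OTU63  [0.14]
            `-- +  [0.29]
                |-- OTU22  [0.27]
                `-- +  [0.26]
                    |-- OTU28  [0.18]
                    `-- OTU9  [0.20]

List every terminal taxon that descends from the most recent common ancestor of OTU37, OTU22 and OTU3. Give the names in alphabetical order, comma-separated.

Tracing OTU37: it sits inside (OTU53,OTU37).
Tracing OTU22: it sits inside (OTU22,(OTU28,OTU9)).
Tracing OTU3: it sits inside (OTU3,(OTU14,(OTU50,(OTU27,OTU63)),(OTU22,(OTU28,OTU9)))).
The smallest clade enclosing all 3 is ((OTU53,OTU37),(OTU3,(OTU14,(OTU50,(OTU27,OTU63)),(OTU22,(OTU28,OTU9))))); the answer is its 10 terminal taxa in alphabetical order.

OTU14, OTU22, OTU27, OTU28, OTU3, OTU37, OTU50, OTU53, OTU63, OTU9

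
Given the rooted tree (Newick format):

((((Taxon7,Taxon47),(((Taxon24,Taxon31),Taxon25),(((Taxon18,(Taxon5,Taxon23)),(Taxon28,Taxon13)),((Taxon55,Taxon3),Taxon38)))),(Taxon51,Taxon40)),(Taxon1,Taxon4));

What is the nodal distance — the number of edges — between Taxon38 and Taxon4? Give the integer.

8

The MRCA of Taxon38 and Taxon4 is the root of the tree.
From Taxon38 up to that node: 6 branches. From Taxon4 up to the same node: 2 branches. Total: 6 + 2 = 8.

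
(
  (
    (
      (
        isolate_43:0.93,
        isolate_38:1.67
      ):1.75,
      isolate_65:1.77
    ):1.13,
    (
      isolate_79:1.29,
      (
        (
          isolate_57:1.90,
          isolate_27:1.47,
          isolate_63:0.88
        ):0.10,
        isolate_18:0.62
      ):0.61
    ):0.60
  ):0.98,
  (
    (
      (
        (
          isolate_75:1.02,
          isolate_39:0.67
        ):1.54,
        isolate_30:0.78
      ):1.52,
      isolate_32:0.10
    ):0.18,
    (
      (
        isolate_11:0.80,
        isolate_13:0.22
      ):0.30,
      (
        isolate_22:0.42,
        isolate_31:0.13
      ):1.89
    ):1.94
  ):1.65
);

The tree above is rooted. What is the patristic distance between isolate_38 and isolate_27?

The path runs isolate_38 → … → MRCA → … → isolate_27; the MRCA is the node subtending (((isolate_43,isolate_38),isolate_65),(isolate_79,((isolate_57,isolate_27,isolate_63),isolate_18))).
Branch lengths along that path: 1.67 + 1.75 + 1.13 + 0.60 + 0.61 + 0.10 + 1.47 = 7.33.

7.33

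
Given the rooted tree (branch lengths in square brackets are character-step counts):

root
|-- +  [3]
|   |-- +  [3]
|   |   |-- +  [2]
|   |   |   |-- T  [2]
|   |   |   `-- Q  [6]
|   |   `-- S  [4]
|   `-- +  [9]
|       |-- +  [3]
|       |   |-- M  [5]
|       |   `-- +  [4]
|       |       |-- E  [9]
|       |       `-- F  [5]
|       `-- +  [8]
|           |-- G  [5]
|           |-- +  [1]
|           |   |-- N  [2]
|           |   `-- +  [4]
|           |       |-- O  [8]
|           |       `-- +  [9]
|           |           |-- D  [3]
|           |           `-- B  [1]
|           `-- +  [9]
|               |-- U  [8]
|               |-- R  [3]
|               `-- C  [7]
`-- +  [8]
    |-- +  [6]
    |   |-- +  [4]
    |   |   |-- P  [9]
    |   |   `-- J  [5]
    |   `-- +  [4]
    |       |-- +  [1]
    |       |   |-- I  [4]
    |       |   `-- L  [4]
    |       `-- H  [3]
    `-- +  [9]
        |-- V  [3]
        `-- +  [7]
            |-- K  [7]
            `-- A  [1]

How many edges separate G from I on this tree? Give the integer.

The MRCA of G and I is the root of the tree.
From G up to that node: 4 branches. From I up to the same node: 5 branches. Total: 4 + 5 = 9.

9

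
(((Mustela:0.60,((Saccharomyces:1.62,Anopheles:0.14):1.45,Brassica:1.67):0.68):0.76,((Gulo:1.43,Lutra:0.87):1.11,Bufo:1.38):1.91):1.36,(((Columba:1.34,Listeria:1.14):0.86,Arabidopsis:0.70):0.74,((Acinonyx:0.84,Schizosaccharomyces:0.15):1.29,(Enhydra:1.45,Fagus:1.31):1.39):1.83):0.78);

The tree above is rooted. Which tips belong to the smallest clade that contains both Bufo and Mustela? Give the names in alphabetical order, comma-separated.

Tracing Bufo: it sits inside ((Gulo,Lutra),Bufo).
Tracing Mustela: it sits inside (Mustela,((Saccharomyces,Anopheles),Brassica)).
The smallest clade enclosing both is ((Mustela,((Saccharomyces,Anopheles),Brassica)),((Gulo,Lutra),Bufo)); the answer is its 7 terminal taxa in alphabetical order.

Anopheles, Brassica, Bufo, Gulo, Lutra, Mustela, Saccharomyces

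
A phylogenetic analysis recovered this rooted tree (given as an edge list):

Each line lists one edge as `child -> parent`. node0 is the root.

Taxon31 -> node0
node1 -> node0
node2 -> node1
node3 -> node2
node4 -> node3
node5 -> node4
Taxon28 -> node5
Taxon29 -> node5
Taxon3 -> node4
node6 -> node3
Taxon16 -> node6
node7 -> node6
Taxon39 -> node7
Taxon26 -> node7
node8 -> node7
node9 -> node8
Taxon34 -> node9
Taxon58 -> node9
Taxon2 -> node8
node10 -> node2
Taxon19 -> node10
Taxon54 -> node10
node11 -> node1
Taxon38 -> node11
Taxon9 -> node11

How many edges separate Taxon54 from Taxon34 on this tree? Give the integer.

8

The MRCA of Taxon54 and Taxon34 is the node subtending ((((Taxon28,Taxon29),Taxon3),(Taxon16,(Taxon39,Taxon26,((Taxon34,Taxon58),Taxon2)))),(Taxon19,Taxon54)).
From Taxon54 up to that node: 2 branches. From Taxon34 up to the same node: 6 branches. Total: 2 + 6 = 8.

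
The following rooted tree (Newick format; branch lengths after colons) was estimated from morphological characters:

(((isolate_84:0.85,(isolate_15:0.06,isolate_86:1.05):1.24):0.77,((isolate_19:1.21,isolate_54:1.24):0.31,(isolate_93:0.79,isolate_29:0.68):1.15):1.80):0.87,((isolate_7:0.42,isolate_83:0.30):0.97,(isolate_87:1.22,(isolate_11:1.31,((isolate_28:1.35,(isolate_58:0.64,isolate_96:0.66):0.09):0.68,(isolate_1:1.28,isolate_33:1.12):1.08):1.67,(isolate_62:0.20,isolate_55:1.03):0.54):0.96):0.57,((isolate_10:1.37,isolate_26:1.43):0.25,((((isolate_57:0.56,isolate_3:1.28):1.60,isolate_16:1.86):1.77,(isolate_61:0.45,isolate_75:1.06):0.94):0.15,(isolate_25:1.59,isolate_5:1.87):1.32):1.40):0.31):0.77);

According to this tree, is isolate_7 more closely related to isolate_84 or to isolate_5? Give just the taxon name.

isolate_5

The MRCA of isolate_7 and isolate_5 subtends ((isolate_7,isolate_83),(isolate_87,(isolate_11,((isolate_28,(isolate_58,isolate_96)),(isolate_1,isolate_33)),(isolate_62,isolate_55))),((isolate_10,isolate_26),((((isolate_57,isolate_3),isolate_16),(isolate_61,isolate_75)),(isolate_25,isolate_5)))) (20 taxa).
The MRCA of isolate_7 and isolate_84 is the root, subtending the entire tree (27 taxa).
The first is nested inside the second, so isolate_7 shares a more recent common ancestor with isolate_5.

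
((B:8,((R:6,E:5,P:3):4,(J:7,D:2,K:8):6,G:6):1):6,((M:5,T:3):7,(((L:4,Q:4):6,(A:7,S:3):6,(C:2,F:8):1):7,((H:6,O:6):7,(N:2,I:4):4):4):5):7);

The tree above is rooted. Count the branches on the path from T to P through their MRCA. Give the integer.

7

The MRCA of T and P is the root of the tree.
From T up to that node: 3 branches. From P up to the same node: 4 branches. Total: 3 + 4 = 7.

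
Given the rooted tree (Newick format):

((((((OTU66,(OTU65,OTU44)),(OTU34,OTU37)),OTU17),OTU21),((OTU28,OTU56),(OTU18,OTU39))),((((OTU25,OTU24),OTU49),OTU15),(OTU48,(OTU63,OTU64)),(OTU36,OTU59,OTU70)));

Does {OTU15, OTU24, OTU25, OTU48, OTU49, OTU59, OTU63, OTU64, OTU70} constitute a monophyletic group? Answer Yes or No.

No

The MRCA of the listed taxa subtends ((((OTU25,OTU24),OTU49),OTU15),(OTU48,(OTU63,OTU64)),(OTU36,OTU59,OTU70)).
That clade also contains OTU36, which is not in the proposed group, so the group is not monophyletic.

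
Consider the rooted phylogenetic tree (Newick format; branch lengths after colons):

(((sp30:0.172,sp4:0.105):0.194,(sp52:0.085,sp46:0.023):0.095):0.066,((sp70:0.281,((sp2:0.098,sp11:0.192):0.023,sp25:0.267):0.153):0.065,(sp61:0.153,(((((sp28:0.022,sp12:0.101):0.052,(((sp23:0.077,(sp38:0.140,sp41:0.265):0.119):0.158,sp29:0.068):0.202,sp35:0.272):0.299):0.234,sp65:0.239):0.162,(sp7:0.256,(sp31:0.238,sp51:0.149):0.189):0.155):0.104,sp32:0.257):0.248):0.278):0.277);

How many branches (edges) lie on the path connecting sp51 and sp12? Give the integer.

7

The MRCA of sp51 and sp12 is the node subtending ((((sp28,sp12),(((sp23,(sp38,sp41)),sp29),sp35)),sp65),(sp7,(sp31,sp51))).
From sp51 up to that node: 3 branches. From sp12 up to the same node: 4 branches. Total: 3 + 4 = 7.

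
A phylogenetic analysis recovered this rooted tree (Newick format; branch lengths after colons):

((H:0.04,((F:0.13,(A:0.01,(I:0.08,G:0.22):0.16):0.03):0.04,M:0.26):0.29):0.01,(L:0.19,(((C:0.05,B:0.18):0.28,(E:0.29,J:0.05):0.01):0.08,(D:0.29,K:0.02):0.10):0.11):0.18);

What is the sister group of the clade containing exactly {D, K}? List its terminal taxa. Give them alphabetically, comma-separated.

B, C, E, J

The clade containing exactly {D, K} attaches to the tree at the node subtending (((C,B),(E,J)),(D,K)).
The other lineage descending from that same node — the sister group — is ((C,B),(E,J)); its 4 tips in alphabetical order are the answer.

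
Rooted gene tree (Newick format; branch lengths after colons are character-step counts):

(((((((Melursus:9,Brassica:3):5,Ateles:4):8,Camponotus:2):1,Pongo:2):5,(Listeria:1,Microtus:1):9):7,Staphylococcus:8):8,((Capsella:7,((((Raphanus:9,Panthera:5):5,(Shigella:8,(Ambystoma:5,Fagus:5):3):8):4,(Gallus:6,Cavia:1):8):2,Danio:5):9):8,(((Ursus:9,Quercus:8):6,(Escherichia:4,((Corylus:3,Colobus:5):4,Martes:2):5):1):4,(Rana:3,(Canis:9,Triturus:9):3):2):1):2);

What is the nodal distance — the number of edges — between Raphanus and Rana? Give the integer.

9

The MRCA of Raphanus and Rana is the node subtending ((Capsella,((((Raphanus,Panthera),(Shigella,(Ambystoma,Fagus))),(Gallus,Cavia)),Danio)),(((Ursus,Quercus),(Escherichia,((Corylus,Colobus),Martes))),(Rana,(Canis,Triturus)))).
From Raphanus up to that node: 6 branches. From Rana up to the same node: 3 branches. Total: 6 + 3 = 9.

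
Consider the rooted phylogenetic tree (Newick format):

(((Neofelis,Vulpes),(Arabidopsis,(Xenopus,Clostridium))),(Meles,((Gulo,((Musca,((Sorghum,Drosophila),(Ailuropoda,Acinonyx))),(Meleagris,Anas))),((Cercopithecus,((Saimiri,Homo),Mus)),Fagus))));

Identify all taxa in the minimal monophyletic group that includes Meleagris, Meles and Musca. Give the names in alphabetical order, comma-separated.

Acinonyx, Ailuropoda, Anas, Cercopithecus, Drosophila, Fagus, Gulo, Homo, Meleagris, Meles, Mus, Musca, Saimiri, Sorghum

Tracing Meleagris: it sits inside (Meleagris,Anas).
Tracing Meles: it sits inside (Meles,((Gulo,((Musca,((Sorghum,Drosophila),(Ailuropoda,Acinonyx))),(Meleagris,Anas))),((Cercopithecus,((Saimiri,Homo),Mus)),Fagus))).
Tracing Musca: it sits inside (Musca,((Sorghum,Drosophila),(Ailuropoda,Acinonyx))).
The smallest clade enclosing all 3 is (Meles,((Gulo,((Musca,((Sorghum,Drosophila),(Ailuropoda,Acinonyx))),(Meleagris,Anas))),((Cercopithecus,((Saimiri,Homo),Mus)),Fagus))); the answer is its 14 terminal taxa in alphabetical order.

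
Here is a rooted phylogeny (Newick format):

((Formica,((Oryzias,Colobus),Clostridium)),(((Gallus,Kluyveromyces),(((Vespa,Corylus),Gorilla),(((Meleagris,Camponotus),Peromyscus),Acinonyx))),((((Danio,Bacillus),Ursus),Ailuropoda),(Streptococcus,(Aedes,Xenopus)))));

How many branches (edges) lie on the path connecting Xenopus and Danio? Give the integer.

7

The MRCA of Xenopus and Danio is the node subtending ((((Danio,Bacillus),Ursus),Ailuropoda),(Streptococcus,(Aedes,Xenopus))).
From Xenopus up to that node: 3 branches. From Danio up to the same node: 4 branches. Total: 3 + 4 = 7.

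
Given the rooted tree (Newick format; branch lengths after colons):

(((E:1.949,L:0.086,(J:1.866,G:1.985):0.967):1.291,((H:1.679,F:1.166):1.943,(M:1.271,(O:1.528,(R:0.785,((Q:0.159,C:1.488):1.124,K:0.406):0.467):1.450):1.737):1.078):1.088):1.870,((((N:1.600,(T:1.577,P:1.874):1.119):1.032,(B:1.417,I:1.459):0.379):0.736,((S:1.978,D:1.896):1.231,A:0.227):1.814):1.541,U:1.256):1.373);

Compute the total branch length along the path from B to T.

The path runs B → … → MRCA → … → T; the MRCA is the node subtending ((N,(T,P)),(B,I)).
Branch lengths along that path: 1.417 + 0.379 + 1.032 + 1.119 + 1.577 = 5.524.

5.524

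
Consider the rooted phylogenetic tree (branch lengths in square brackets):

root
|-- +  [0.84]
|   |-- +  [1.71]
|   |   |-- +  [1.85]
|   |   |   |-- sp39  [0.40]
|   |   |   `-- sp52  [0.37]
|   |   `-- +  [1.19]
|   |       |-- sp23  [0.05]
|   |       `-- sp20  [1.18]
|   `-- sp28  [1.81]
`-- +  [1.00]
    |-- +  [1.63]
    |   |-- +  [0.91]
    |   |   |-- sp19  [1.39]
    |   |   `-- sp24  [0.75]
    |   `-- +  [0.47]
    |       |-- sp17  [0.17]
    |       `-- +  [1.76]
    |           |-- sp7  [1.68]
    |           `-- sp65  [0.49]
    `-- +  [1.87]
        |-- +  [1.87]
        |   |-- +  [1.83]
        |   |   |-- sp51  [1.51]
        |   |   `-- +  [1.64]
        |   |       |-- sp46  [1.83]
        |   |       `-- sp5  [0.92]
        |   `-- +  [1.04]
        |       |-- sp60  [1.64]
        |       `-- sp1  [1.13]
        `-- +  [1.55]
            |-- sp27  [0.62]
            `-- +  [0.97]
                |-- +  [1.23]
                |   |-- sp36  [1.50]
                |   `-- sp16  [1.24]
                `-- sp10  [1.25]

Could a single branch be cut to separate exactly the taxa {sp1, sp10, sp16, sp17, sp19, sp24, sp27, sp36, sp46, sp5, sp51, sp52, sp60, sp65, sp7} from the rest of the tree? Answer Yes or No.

No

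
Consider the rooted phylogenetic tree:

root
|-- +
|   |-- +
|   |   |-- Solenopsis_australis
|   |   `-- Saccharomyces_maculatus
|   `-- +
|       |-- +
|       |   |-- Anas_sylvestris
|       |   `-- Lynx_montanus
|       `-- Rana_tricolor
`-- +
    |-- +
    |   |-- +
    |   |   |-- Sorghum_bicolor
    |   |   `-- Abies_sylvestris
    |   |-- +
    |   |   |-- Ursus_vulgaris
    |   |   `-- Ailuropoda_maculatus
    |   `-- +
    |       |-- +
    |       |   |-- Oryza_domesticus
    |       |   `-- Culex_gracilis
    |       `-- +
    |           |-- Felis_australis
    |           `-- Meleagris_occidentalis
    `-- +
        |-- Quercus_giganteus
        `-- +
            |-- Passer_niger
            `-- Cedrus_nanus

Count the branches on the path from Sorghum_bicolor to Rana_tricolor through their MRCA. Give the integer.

7

The MRCA of Sorghum_bicolor and Rana_tricolor is the root of the tree.
From Sorghum_bicolor up to that node: 4 branches. From Rana_tricolor up to the same node: 3 branches. Total: 4 + 3 = 7.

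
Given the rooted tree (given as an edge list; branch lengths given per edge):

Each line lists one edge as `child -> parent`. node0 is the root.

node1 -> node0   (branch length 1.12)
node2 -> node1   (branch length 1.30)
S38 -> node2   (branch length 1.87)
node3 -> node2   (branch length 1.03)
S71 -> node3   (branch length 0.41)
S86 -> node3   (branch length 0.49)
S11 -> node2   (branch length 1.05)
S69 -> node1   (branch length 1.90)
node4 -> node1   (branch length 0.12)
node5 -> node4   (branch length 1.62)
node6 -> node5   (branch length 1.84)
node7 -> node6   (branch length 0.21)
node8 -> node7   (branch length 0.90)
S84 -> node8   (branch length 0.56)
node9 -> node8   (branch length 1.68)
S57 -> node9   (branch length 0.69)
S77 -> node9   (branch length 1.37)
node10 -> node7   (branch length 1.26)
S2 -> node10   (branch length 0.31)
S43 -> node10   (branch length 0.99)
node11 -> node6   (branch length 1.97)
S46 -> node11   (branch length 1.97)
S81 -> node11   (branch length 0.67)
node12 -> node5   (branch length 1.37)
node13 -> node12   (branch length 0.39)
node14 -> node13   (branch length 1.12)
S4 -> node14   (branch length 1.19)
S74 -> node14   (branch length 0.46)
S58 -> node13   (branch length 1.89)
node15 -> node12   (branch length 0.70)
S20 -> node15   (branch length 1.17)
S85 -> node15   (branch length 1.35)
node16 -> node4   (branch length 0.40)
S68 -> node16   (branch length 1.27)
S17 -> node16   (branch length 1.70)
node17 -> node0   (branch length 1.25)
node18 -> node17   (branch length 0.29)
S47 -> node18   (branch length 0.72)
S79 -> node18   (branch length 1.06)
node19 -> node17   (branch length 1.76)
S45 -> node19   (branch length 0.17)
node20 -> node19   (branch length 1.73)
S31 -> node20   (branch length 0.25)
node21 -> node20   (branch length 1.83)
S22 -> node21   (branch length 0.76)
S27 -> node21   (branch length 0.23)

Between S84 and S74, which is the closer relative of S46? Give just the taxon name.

S84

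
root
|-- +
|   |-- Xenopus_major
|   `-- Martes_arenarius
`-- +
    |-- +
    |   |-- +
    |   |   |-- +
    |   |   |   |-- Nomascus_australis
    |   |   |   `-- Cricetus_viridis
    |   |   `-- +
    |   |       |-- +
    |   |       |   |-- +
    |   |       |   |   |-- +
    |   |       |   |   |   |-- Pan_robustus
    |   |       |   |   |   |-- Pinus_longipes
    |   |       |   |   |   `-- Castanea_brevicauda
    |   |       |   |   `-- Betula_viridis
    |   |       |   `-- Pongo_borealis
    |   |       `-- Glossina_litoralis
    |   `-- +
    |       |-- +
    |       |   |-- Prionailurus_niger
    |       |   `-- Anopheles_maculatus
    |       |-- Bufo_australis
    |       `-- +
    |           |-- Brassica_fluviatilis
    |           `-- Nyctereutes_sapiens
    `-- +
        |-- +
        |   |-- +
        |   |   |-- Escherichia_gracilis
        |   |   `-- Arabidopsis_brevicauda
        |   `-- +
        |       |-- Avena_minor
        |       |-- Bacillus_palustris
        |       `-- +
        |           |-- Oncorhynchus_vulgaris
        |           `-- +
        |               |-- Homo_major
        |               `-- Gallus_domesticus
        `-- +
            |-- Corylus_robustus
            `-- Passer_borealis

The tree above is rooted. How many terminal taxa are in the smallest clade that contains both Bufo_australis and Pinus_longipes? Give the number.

13

The MRCA of Bufo_australis and Pinus_longipes is the node subtending (((Nomascus_australis,Cricetus_viridis),((((Pan_robustus,Pinus_longipes,Castanea_brevicauda),Betula_viridis),Pongo_borealis),Glossina_litoralis)),((Prionailurus_niger,Anopheles_maculatus),Bufo_australis,(Brassica_fluviatilis,Nyctereutes_sapiens))).
That clade contains 13 terminal taxa: Anopheles_maculatus, Betula_viridis, Brassica_fluviatilis, Bufo_australis, Castanea_brevicauda, Cricetus_viridis, Glossina_litoralis, Nomascus_australis, Nyctereutes_sapiens, Pan_robustus, Pinus_longipes, Pongo_borealis, Prionailurus_niger.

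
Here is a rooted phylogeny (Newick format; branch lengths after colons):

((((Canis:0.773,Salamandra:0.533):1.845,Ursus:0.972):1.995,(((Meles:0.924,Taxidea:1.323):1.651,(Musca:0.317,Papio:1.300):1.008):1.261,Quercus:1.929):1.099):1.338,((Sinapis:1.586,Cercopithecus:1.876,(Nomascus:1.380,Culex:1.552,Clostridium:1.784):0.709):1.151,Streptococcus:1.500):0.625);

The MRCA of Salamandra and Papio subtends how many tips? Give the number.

8

The MRCA of Salamandra and Papio is the node subtending (((Canis,Salamandra),Ursus),(((Meles,Taxidea),(Musca,Papio)),Quercus)).
That clade contains 8 terminal taxa: Canis, Meles, Musca, Papio, Quercus, Salamandra, Taxidea, Ursus.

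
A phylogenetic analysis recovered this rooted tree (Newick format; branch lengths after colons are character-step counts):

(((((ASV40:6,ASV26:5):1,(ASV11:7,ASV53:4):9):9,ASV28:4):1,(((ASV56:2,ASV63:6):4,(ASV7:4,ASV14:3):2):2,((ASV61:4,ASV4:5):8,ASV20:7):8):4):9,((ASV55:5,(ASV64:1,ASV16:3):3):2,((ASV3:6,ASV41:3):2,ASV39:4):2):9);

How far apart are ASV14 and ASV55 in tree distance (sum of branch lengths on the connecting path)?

36

The path runs ASV14 → … → MRCA → … → ASV55; the MRCA is the root of the tree.
Branch lengths along that path: 3 + 2 + 2 + 4 + 9 + 9 + 2 + 5 = 36.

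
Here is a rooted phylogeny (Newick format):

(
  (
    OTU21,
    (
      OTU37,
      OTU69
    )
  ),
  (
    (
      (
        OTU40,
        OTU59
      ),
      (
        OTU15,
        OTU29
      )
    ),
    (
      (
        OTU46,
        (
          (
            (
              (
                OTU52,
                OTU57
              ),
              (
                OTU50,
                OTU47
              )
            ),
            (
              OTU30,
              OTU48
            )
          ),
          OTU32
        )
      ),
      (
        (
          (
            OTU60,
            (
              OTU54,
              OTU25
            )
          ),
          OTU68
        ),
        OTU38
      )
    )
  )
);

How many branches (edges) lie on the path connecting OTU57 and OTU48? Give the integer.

The MRCA of OTU57 and OTU48 is the node subtending (((OTU52,OTU57),(OTU50,OTU47)),(OTU30,OTU48)).
From OTU57 up to that node: 3 branches. From OTU48 up to the same node: 2 branches. Total: 3 + 2 = 5.

5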